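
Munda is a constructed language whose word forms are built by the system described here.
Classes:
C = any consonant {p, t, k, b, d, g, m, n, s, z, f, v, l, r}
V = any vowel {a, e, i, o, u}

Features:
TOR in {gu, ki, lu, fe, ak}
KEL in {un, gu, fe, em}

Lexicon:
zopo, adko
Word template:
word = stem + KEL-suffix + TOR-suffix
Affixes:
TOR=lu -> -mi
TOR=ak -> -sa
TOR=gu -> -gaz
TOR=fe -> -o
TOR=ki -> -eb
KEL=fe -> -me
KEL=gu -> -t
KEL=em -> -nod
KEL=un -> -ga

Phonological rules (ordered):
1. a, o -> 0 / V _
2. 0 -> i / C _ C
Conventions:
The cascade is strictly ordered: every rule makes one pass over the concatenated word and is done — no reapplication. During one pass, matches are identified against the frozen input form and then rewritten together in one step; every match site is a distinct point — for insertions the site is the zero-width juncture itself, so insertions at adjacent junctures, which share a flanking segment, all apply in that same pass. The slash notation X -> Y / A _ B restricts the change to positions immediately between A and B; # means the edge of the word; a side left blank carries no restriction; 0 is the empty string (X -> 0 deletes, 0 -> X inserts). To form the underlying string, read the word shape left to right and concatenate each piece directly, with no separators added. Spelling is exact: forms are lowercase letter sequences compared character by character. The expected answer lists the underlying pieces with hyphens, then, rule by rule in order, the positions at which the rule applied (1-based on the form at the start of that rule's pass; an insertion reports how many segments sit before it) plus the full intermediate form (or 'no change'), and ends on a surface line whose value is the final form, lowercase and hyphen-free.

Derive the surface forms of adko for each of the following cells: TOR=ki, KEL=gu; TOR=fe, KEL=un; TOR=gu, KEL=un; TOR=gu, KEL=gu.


cell TOR=ki, KEL=gu:
underlying: adko-t-eb
1. a, o -> 0 / V _: no change
2. 0 -> i / C _ C: inserts after position(s) 2: adikoteb
surface: adikoteb

cell TOR=fe, KEL=un:
underlying: adko-ga-o
1. a, o -> 0 / V _: fires at position(s) 7: adkoga
2. 0 -> i / C _ C: inserts after position(s) 2: adikoga
surface: adikoga

cell TOR=gu, KEL=un:
underlying: adko-ga-gaz
1. a, o -> 0 / V _: no change
2. 0 -> i / C _ C: inserts after position(s) 2: adikogagaz
surface: adikogagaz

cell TOR=gu, KEL=gu:
underlying: adko-t-gaz
1. a, o -> 0 / V _: no change
2. 0 -> i / C _ C: inserts after position(s) 2, 5: adikotigaz
surface: adikotigaz


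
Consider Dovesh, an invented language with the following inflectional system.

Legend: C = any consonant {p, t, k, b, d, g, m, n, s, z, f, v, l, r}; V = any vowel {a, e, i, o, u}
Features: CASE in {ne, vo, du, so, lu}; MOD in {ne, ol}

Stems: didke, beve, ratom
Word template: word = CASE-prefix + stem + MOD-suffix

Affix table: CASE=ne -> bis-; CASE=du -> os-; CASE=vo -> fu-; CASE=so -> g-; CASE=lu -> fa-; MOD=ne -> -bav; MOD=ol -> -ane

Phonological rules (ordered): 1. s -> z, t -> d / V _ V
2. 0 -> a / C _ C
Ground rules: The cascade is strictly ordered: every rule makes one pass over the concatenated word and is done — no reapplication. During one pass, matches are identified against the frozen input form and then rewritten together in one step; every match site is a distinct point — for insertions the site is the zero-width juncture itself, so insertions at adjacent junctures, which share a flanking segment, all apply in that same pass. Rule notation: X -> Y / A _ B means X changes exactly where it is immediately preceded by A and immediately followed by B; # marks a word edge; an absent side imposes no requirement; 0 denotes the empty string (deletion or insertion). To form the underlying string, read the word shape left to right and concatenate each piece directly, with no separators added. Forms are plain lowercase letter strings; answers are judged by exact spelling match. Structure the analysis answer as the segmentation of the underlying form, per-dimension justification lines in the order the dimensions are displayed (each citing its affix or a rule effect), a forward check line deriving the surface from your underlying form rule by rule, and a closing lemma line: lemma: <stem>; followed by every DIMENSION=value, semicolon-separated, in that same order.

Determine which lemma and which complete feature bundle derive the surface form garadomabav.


underlying: g-ratom-bav
CASE=so - signalled by the affix g-
MOD=ne - signalled by the affix -bav
check: gratombav -> gradombav -> garadomabav
lemma: ratom; CASE=so; MOD=ne


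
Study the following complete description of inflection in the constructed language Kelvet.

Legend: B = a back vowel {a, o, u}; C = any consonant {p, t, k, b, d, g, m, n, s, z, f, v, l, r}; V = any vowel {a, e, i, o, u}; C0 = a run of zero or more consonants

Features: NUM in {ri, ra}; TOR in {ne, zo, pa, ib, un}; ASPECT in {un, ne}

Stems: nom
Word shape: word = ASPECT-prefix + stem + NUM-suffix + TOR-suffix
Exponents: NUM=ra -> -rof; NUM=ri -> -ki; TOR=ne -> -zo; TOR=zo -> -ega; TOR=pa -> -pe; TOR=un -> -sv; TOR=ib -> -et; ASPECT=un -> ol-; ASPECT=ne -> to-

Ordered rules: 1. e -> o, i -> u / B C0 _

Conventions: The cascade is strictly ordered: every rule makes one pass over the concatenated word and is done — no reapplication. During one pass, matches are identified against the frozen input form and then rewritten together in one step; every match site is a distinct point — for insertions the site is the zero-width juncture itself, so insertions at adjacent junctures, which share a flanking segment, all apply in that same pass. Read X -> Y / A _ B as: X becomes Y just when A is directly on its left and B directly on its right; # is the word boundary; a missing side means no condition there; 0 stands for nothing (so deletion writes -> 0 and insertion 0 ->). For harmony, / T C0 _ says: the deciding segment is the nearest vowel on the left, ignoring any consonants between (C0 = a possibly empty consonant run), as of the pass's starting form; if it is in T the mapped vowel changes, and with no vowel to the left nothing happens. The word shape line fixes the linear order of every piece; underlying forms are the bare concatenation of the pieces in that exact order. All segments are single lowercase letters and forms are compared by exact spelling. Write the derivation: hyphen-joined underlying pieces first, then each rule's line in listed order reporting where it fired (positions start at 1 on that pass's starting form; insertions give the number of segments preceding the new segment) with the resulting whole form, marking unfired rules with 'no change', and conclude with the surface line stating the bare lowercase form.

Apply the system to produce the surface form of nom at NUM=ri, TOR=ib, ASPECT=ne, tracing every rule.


underlying: to-nom-ki-et
1. e -> o, i -> u / B C0 _: fires at position(s) 7: tonomkuet
surface: tonomkuet


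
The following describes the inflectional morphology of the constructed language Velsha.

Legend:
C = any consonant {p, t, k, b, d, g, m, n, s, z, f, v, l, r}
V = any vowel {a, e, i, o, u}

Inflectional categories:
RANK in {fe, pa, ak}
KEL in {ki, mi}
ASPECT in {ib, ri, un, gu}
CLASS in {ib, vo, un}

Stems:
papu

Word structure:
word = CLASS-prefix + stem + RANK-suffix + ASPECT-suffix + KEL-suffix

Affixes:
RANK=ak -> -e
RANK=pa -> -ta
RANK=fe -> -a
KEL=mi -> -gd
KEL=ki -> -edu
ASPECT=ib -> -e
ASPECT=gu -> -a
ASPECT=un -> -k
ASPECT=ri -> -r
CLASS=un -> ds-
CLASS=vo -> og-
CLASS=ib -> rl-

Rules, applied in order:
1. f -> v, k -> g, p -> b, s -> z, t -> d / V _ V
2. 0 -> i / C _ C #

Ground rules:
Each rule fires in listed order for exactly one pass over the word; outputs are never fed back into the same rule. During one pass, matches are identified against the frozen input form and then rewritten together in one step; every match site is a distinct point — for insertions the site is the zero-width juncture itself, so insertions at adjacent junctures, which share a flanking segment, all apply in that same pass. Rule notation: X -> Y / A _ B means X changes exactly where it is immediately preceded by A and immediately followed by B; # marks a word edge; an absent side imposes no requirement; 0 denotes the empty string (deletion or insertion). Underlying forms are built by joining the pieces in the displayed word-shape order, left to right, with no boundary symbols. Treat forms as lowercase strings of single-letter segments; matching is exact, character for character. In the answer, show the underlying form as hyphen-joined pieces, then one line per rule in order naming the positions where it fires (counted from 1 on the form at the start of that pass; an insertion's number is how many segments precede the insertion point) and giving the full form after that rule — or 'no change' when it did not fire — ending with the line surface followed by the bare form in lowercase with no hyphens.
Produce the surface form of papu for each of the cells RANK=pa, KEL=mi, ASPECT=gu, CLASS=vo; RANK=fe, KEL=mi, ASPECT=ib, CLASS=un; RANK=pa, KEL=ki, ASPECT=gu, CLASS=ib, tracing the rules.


cell RANK=pa, KEL=mi, ASPECT=gu, CLASS=vo:
underlying: og-papu-ta-a-gd
1. f -> v, k -> g, p -> b, s -> z, t -> d / V _ V: fires at position(s) 5, 7: ogpabudaagd
2. 0 -> i / C _ C #: inserts after position(s) 10: ogpabudaagid
surface: ogpabudaagid

cell RANK=fe, KEL=mi, ASPECT=ib, CLASS=un:
underlying: ds-papu-a-e-gd
1. f -> v, k -> g, p -> b, s -> z, t -> d / V _ V: fires at position(s) 5: dspabuaegd
2. 0 -> i / C _ C #: inserts after position(s) 9: dspabuaegid
surface: dspabuaegid

cell RANK=pa, KEL=ki, ASPECT=gu, CLASS=ib:
underlying: rl-papu-ta-a-edu
1. f -> v, k -> g, p -> b, s -> z, t -> d / V _ V: fires at position(s) 5, 7: rlpabudaaedu
2. 0 -> i / C _ C #: no change
surface: rlpabudaaedu


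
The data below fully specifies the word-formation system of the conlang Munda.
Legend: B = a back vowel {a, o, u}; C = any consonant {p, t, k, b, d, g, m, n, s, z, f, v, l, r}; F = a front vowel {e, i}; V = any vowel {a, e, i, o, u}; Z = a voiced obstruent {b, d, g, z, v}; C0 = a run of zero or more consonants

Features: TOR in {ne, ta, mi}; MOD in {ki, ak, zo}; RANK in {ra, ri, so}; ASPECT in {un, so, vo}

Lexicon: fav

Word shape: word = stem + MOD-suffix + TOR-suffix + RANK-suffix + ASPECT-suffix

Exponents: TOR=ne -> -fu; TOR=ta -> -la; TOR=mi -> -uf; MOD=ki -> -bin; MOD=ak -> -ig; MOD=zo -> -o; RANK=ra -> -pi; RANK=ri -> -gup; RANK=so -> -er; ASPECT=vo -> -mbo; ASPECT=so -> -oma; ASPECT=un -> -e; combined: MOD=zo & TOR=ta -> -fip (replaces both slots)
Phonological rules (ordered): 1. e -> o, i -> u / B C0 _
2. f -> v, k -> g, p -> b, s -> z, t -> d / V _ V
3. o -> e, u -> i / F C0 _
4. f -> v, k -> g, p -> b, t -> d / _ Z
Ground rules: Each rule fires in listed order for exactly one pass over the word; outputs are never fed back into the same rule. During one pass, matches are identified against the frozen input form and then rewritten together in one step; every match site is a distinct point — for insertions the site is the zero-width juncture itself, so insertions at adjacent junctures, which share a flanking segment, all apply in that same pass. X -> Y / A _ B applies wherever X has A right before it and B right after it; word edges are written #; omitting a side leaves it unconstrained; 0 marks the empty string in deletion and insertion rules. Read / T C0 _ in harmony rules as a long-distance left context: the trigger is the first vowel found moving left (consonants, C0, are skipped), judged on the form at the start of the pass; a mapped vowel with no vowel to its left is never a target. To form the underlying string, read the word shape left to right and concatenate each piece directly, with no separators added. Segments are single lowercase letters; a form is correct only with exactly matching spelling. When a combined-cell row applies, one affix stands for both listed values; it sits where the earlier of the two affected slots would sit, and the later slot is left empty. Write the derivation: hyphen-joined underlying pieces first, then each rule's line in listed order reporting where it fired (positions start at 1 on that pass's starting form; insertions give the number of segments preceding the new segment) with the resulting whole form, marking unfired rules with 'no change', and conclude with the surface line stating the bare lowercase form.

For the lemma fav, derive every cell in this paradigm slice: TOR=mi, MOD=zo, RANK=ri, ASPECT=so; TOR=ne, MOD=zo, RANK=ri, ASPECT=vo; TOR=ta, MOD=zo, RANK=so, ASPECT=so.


cell TOR=mi, MOD=zo, RANK=ri, ASPECT=so:
underlying: fav-o-uf-gup-oma
1. e -> o, i -> u / B C0 _: no change
2. f -> v, k -> g, p -> b, s -> z, t -> d / V _ V: fires at position(s) 9: favoufguboma
3. o -> e, u -> i / F C0 _: no change
4. f -> v, k -> g, p -> b, t -> d / _ Z: fires at position(s) 6: favouvguboma
surface: favouvguboma

cell TOR=ne, MOD=zo, RANK=ri, ASPECT=vo:
underlying: fav-o-fu-gup-mbo
1. e -> o, i -> u / B C0 _: no change
2. f -> v, k -> g, p -> b, s -> z, t -> d / V _ V: fires at position(s) 5: favovugupmbo
3. o -> e, u -> i / F C0 _: no change
4. f -> v, k -> g, p -> b, t -> d / _ Z: no change
surface: favovugupmbo

cell TOR=ta, MOD=zo, RANK=so, ASPECT=so:
underlying: fav-fip-er-oma
1. e -> o, i -> u / B C0 _: fires at position(s) 5: favfuperoma
2. f -> v, k -> g, p -> b, s -> z, t -> d / V _ V: fires at position(s) 6: favfuberoma
3. o -> e, u -> i / F C0 _: fires at position(s) 9: favfuberema
4. f -> v, k -> g, p -> b, t -> d / _ Z: no change
surface: favfuberema


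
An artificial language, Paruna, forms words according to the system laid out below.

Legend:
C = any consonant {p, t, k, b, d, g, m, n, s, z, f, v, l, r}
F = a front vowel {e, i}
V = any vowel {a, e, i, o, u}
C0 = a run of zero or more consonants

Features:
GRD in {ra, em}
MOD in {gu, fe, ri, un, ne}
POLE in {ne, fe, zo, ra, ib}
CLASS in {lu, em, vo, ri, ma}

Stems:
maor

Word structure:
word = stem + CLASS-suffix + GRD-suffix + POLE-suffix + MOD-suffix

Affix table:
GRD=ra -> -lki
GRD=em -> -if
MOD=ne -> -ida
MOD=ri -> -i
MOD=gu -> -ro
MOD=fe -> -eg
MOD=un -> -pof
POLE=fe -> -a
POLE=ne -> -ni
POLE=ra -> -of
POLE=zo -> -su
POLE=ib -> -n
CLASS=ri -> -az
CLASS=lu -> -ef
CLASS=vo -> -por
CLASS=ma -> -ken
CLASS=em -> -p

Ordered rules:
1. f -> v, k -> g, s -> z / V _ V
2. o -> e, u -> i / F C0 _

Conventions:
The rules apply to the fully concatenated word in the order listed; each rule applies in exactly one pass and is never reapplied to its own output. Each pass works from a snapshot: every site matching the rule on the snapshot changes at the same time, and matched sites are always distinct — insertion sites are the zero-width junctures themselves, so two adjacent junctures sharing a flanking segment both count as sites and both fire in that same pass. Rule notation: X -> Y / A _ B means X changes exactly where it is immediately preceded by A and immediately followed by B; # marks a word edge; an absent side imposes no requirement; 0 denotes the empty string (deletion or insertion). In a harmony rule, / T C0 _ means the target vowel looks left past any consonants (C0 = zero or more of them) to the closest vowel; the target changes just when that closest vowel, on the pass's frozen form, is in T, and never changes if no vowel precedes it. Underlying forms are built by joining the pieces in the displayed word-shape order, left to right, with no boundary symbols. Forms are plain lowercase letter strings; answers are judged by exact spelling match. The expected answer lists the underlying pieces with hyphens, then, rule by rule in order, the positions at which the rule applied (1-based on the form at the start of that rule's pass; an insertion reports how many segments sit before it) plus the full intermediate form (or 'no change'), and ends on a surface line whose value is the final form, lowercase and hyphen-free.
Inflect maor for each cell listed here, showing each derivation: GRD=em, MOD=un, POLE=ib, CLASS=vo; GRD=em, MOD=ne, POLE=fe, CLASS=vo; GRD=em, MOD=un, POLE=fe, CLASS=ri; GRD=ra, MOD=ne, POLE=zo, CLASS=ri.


cell GRD=em, MOD=un, POLE=ib, CLASS=vo:
underlying: maor-por-if-n-pof
1. f -> v, k -> g, s -> z / V _ V: no change
2. o -> e, u -> i / F C0 _: fires at position(s) 12: maorporifnpef
surface: maorporifnpef

cell GRD=em, MOD=ne, POLE=fe, CLASS=vo:
underlying: maor-por-if-a-ida
1. f -> v, k -> g, s -> z / V _ V: fires at position(s) 9: maorporivaida
2. o -> e, u -> i / F C0 _: no change
surface: maorporivaida

cell GRD=em, MOD=un, POLE=fe, CLASS=ri:
underlying: maor-az-if-a-pof
1. f -> v, k -> g, s -> z / V _ V: fires at position(s) 8: maorazivapof
2. o -> e, u -> i / F C0 _: no change
surface: maorazivapof

cell GRD=ra, MOD=ne, POLE=zo, CLASS=ri:
underlying: maor-az-lki-su-ida
1. f -> v, k -> g, s -> z / V _ V: fires at position(s) 10: maorazlkizuida
2. o -> e, u -> i / F C0 _: fires at position(s) 11: maorazlkiziida
surface: maorazlkiziida


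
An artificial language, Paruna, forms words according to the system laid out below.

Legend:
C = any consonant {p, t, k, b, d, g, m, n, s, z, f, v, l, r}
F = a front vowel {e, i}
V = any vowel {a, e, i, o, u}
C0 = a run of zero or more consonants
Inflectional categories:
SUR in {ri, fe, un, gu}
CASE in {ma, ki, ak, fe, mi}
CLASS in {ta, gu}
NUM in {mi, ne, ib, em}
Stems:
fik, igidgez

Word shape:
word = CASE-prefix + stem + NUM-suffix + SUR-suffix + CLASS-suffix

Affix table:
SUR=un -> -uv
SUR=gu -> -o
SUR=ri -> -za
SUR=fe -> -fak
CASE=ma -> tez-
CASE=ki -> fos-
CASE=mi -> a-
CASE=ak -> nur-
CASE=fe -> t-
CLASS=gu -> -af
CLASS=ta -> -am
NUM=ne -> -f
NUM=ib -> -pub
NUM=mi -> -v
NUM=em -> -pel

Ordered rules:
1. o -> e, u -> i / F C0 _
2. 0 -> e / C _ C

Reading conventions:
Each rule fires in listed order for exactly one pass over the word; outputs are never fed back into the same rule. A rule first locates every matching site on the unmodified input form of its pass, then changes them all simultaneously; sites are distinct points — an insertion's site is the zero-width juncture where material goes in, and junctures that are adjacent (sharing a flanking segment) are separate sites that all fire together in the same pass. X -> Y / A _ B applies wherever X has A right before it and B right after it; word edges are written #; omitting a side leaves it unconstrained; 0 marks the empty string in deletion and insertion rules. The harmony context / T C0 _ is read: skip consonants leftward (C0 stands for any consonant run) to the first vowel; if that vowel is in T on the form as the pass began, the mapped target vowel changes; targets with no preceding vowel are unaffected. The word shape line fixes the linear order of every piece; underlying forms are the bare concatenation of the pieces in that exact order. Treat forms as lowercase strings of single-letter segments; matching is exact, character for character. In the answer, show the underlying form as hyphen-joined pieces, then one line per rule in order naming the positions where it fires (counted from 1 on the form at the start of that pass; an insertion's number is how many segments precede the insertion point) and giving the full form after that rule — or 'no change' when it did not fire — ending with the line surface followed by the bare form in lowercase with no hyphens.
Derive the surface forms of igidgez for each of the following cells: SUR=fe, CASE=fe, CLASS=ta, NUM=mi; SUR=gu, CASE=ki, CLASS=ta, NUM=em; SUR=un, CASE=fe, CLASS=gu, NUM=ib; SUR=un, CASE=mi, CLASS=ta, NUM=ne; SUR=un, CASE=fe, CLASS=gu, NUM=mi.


cell SUR=fe, CASE=fe, CLASS=ta, NUM=mi:
underlying: t-igidgez-v-fak-am
1. o -> e, u -> i / F C0 _: no change
2. 0 -> e / C _ C: inserts after position(s) 5, 8, 9: tigidegezevefakam
surface: tigidegezevefakam

cell SUR=gu, CASE=ki, CLASS=ta, NUM=em:
underlying: fos-igidgez-pel-o-am
1. o -> e, u -> i / F C0 _: fires at position(s) 14: fosigidgezpeleam
2. 0 -> e / C _ C: inserts after position(s) 7, 10: fosigidegezepeleam
surface: fosigidegezepeleam

cell SUR=un, CASE=fe, CLASS=gu, NUM=ib:
underlying: t-igidgez-pub-uv-af
1. o -> e, u -> i / F C0 _: fires at position(s) 10: tigidgezpibuvaf
2. 0 -> e / C _ C: inserts after position(s) 5, 8: tigidegezepibuvaf
surface: tigidegezepibuvaf

cell SUR=un, CASE=mi, CLASS=ta, NUM=ne:
underlying: a-igidgez-f-uv-am
1. o -> e, u -> i / F C0 _: fires at position(s) 10: aigidgezfivam
2. 0 -> e / C _ C: inserts after position(s) 5, 8: aigidegezefivam
surface: aigidegezefivam

cell SUR=un, CASE=fe, CLASS=gu, NUM=mi:
underlying: t-igidgez-v-uv-af
1. o -> e, u -> i / F C0 _: fires at position(s) 10: tigidgezvivaf
2. 0 -> e / C _ C: inserts after position(s) 5, 8: tigidegezevivaf
surface: tigidegezevivaf


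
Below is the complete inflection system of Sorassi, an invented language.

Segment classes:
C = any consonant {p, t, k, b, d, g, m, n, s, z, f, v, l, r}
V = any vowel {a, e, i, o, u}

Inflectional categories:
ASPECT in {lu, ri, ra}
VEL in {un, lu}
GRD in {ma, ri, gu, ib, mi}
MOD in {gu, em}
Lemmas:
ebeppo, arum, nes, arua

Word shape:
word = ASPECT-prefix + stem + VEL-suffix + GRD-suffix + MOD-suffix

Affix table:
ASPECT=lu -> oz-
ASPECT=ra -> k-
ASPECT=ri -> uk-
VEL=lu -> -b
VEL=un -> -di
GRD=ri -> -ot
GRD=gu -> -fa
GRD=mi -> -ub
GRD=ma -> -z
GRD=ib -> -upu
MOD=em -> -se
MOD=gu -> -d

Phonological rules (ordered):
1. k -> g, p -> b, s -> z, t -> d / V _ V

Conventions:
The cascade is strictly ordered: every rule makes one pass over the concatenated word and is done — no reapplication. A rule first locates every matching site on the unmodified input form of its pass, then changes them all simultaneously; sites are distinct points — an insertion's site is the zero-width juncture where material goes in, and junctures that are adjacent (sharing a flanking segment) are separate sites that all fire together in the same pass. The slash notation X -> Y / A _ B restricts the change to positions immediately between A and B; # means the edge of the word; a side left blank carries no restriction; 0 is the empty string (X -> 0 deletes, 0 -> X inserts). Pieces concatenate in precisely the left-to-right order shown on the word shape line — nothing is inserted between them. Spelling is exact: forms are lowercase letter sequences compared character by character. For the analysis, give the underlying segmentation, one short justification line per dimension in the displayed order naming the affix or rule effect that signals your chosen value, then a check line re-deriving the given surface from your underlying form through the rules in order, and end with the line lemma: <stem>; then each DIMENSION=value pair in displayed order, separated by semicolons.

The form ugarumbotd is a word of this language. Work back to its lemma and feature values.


underlying: uk-arum-b-ot-d
ASPECT=ri - signalled by the affix uk-
VEL=lu - signalled by the affix -b
GRD=ri - signalled by the affix -ot
MOD=gu - signalled by the affix -d
check: ukarumbotd -> ugarumbotd
lemma: arum; ASPECT=ri; VEL=lu; GRD=ri; MOD=gu


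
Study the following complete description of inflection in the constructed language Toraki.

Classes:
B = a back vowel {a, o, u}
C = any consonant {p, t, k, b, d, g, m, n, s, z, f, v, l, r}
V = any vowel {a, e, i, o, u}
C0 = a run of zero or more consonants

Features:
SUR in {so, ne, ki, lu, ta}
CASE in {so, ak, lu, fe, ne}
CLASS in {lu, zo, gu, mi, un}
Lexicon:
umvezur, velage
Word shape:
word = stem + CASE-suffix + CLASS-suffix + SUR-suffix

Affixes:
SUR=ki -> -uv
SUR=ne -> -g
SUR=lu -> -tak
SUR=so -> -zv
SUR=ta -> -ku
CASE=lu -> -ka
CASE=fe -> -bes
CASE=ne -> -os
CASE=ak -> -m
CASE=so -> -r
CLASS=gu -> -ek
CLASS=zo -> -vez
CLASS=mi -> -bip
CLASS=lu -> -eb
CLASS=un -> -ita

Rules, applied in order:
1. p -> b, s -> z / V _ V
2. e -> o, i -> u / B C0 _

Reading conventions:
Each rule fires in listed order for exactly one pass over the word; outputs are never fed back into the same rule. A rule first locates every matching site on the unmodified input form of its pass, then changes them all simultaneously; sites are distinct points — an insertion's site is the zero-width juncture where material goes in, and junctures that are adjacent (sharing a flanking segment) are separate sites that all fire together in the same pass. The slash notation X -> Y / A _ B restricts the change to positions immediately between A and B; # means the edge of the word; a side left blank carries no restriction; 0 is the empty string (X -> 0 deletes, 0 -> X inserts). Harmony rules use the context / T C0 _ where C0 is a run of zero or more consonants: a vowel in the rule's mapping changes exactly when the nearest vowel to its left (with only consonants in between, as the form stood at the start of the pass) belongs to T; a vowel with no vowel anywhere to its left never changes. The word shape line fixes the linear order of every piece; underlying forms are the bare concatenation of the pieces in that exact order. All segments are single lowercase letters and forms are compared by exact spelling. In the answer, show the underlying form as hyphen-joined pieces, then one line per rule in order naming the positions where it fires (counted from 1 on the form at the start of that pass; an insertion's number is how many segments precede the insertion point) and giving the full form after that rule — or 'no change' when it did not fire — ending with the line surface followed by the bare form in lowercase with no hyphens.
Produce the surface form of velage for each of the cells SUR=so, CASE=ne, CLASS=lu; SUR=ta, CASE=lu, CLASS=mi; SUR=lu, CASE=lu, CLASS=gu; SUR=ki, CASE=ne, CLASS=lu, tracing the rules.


cell SUR=so, CASE=ne, CLASS=lu:
underlying: velage-os-eb-zv
1. p -> b, s -> z / V _ V: fires at position(s) 8: velageozebzv
2. e -> o, i -> u / B C0 _: fires at position(s) 6, 9: velagoozobzv
surface: velagoozobzv

cell SUR=ta, CASE=lu, CLASS=mi:
underlying: velage-ka-bip-ku
1. p -> b, s -> z / V _ V: no change
2. e -> o, i -> u / B C0 _: fires at position(s) 6, 10: velagokabupku
surface: velagokabupku

cell SUR=lu, CASE=lu, CLASS=gu:
underlying: velage-ka-ek-tak
1. p -> b, s -> z / V _ V: no change
2. e -> o, i -> u / B C0 _: fires at position(s) 6, 9: velagokaoktak
surface: velagokaoktak

cell SUR=ki, CASE=ne, CLASS=lu:
underlying: velage-os-eb-uv
1. p -> b, s -> z / V _ V: fires at position(s) 8: velageozebuv
2. e -> o, i -> u / B C0 _: fires at position(s) 6, 9: velagoozobuv
surface: velagoozobuv


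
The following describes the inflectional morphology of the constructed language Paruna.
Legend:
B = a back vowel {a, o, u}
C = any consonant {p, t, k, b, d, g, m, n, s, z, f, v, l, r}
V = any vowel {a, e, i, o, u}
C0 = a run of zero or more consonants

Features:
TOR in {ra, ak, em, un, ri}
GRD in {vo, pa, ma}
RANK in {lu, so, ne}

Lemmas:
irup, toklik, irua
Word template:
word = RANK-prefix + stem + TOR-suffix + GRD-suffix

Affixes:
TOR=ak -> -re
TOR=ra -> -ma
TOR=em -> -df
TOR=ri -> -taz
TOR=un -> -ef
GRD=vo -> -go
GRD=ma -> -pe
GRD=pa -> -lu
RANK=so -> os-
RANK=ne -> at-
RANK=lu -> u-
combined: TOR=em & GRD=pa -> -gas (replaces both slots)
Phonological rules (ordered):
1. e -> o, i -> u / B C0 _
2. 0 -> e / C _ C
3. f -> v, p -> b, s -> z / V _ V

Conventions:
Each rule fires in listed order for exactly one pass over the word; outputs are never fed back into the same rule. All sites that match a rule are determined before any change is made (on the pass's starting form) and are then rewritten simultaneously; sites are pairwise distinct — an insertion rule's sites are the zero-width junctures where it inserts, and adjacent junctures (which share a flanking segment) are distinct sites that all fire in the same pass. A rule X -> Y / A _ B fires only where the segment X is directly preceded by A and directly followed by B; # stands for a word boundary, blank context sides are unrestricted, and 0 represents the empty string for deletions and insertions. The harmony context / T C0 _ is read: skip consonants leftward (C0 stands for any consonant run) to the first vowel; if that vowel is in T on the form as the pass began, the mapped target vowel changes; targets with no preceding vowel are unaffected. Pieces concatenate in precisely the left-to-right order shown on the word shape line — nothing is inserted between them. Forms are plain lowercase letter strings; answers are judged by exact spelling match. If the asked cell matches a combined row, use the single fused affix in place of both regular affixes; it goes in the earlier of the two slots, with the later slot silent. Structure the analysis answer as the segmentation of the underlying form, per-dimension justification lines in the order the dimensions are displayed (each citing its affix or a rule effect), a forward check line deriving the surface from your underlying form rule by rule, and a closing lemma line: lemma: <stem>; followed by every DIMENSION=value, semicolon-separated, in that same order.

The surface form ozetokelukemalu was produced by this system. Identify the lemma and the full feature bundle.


underlying: os-toklik-ma-lu
TOR=ra - signalled by the affix -ma
GRD=pa - signalled by the affix -lu
RANK=so - signalled by the affix os-
check: ostoklikmalu -> ostoklukmalu -> osetokelukemalu -> ozetokelukemalu
lemma: toklik; TOR=ra; GRD=pa; RANK=so


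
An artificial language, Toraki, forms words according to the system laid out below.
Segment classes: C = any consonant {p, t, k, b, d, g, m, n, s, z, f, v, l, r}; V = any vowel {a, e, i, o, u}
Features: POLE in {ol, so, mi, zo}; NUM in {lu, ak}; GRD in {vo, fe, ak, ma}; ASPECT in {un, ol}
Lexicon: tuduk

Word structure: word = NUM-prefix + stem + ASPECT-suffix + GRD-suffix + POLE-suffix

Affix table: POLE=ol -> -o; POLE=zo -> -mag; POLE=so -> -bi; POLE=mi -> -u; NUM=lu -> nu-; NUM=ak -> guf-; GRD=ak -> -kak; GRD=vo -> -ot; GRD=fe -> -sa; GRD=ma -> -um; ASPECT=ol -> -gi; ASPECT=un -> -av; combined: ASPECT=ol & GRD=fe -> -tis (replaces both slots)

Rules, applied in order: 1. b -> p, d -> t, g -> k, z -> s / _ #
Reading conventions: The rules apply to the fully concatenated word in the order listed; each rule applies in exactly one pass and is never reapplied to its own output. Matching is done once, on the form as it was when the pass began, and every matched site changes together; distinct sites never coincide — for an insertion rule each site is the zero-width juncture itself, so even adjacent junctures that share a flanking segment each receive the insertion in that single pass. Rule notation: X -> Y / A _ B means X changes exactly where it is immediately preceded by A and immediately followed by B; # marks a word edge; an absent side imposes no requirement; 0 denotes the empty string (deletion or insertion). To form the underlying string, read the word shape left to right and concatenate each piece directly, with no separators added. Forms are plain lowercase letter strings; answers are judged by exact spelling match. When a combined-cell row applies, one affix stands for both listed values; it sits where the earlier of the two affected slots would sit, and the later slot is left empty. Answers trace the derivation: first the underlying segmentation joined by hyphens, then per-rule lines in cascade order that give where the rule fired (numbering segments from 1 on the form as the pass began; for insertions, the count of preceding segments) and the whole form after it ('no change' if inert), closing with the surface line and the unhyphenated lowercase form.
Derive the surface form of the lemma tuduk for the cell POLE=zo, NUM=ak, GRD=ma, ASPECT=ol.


underlying: guf-tuduk-gi-um-mag
1. b -> p, d -> t, g -> k, z -> s / _ #: fires at position(s) 15: guftudukgiummak
surface: guftudukgiummak


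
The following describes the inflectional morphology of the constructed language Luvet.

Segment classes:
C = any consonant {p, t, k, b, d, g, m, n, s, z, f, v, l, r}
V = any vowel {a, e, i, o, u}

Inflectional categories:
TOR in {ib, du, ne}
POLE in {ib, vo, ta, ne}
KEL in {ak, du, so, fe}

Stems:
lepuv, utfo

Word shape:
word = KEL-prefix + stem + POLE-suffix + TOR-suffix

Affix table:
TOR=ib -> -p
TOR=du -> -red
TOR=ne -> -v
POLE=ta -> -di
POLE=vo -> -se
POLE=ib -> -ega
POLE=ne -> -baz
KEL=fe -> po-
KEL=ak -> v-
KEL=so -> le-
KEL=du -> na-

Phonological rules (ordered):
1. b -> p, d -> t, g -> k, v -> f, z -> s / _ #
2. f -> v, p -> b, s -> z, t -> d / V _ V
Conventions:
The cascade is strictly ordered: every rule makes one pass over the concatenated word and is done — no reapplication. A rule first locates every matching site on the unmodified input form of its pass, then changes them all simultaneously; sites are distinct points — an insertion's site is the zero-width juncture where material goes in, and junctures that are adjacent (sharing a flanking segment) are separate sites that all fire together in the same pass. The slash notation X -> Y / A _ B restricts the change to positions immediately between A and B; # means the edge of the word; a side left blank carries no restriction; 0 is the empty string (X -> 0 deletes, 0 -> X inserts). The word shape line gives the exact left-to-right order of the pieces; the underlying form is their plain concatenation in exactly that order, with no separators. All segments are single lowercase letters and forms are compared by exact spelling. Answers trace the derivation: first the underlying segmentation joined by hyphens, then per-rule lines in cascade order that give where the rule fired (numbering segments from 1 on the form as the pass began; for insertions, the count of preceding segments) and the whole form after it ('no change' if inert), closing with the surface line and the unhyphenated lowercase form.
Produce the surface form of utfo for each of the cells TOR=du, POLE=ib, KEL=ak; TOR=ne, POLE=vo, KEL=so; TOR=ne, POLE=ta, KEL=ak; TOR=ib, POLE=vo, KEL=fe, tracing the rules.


cell TOR=du, POLE=ib, KEL=ak:
underlying: v-utfo-ega-red
1. b -> p, d -> t, g -> k, v -> f, z -> s / _ #: fires at position(s) 11: vutfoegaret
2. f -> v, p -> b, s -> z, t -> d / V _ V: no change
surface: vutfoegaret

cell TOR=ne, POLE=vo, KEL=so:
underlying: le-utfo-se-v
1. b -> p, d -> t, g -> k, v -> f, z -> s / _ #: fires at position(s) 9: leutfosef
2. f -> v, p -> b, s -> z, t -> d / V _ V: fires at position(s) 7: leutfozef
surface: leutfozef

cell TOR=ne, POLE=ta, KEL=ak:
underlying: v-utfo-di-v
1. b -> p, d -> t, g -> k, v -> f, z -> s / _ #: fires at position(s) 8: vutfodif
2. f -> v, p -> b, s -> z, t -> d / V _ V: no change
surface: vutfodif

cell TOR=ib, POLE=vo, KEL=fe:
underlying: po-utfo-se-p
1. b -> p, d -> t, g -> k, v -> f, z -> s / _ #: no change
2. f -> v, p -> b, s -> z, t -> d / V _ V: fires at position(s) 7: poutfozep
surface: poutfozep


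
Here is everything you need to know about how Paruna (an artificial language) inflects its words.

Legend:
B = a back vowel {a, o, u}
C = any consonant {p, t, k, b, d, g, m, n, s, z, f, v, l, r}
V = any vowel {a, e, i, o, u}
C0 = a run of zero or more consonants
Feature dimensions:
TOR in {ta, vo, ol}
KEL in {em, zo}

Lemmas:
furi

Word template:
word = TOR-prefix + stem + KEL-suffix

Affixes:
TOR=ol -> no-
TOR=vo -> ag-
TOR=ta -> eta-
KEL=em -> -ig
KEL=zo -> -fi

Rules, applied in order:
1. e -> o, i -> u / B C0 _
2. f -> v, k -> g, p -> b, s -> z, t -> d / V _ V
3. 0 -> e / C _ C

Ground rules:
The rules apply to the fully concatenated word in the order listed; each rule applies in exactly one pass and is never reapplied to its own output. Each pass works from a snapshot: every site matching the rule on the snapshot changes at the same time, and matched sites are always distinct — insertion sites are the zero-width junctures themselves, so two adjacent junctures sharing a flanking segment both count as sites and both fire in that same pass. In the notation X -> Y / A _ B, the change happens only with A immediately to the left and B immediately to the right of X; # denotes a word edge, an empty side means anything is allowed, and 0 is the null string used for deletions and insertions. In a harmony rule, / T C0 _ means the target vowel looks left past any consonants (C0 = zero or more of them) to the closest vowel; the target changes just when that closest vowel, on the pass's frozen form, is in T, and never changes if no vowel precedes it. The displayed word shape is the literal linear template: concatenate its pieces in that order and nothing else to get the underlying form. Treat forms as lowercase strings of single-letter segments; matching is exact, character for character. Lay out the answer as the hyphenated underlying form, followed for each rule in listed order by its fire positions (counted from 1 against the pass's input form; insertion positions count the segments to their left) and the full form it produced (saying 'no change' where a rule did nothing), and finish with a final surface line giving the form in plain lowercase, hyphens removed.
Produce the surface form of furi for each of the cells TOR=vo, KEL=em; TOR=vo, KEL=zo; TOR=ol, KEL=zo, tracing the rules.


cell TOR=vo, KEL=em:
underlying: ag-furi-ig
1. e -> o, i -> u / B C0 _: fires at position(s) 6: agfuruig
2. f -> v, k -> g, p -> b, s -> z, t -> d / V _ V: no change
3. 0 -> e / C _ C: inserts after position(s) 2: agefuruig
surface: agefuruig

cell TOR=vo, KEL=zo:
underlying: ag-furi-fi
1. e -> o, i -> u / B C0 _: fires at position(s) 6: agfurufi
2. f -> v, k -> g, p -> b, s -> z, t -> d / V _ V: fires at position(s) 7: agfuruvi
3. 0 -> e / C _ C: inserts after position(s) 2: agefuruvi
surface: agefuruvi

cell TOR=ol, KEL=zo:
underlying: no-furi-fi
1. e -> o, i -> u / B C0 _: fires at position(s) 6: nofurufi
2. f -> v, k -> g, p -> b, s -> z, t -> d / V _ V: fires at position(s) 3, 7: novuruvi
3. 0 -> e / C _ C: no change
surface: novuruvi


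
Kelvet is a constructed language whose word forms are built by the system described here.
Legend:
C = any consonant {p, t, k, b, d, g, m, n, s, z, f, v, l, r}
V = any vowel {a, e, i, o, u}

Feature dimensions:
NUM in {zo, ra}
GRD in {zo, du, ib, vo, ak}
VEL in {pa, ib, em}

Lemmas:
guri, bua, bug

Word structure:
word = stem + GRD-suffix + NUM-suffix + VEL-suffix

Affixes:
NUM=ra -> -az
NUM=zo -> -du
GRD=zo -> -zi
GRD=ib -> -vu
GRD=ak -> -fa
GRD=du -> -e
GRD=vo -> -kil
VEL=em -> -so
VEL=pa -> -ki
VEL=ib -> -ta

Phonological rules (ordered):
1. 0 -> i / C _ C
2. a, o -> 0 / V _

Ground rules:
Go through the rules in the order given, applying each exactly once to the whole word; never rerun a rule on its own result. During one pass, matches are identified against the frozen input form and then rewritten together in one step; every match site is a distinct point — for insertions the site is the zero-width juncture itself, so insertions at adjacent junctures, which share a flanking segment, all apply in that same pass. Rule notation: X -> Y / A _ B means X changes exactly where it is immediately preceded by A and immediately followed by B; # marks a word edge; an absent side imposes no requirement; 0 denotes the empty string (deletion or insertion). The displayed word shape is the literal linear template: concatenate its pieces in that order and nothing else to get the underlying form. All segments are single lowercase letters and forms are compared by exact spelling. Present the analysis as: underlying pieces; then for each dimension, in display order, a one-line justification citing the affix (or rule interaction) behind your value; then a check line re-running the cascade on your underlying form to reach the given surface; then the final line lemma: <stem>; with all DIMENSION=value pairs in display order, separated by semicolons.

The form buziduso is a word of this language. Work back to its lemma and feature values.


underlying: bua-zi-du-so
NUM=zo - signalled by the affix -du
GRD=zo - signalled by the affix -zi
VEL=em - signalled by the affix -so
check: buaziduso -> buaziduso -> buziduso
lemma: bua; NUM=zo; GRD=zo; VEL=em


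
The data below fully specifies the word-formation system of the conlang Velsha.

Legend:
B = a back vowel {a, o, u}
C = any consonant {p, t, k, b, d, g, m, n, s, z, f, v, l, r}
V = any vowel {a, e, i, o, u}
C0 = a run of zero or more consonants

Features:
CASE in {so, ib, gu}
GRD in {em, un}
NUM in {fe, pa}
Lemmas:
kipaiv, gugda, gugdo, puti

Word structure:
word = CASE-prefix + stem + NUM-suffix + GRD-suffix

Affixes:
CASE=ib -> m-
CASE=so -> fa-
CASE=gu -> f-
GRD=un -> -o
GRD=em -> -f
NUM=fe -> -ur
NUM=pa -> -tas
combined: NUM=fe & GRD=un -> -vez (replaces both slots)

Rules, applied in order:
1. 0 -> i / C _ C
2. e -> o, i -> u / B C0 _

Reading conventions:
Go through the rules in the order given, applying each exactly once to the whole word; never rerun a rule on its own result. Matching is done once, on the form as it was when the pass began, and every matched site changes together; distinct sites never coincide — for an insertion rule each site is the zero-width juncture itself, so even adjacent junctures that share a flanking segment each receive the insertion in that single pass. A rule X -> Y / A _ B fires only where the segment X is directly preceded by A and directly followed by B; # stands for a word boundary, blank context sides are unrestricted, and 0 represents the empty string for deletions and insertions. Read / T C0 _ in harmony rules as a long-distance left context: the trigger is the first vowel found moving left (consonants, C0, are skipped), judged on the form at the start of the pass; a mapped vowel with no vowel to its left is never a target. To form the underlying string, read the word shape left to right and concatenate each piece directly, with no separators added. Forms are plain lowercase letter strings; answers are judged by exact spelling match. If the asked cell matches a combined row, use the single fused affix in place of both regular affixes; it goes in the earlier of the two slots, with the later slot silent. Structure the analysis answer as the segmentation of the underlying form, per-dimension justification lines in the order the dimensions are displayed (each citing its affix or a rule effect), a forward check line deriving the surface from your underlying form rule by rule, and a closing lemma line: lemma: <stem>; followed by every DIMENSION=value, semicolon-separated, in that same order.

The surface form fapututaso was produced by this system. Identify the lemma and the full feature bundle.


underlying: fa-puti-tas-o
CASE=so - signalled by the affix fa-
GRD=un - signalled by the affix -o
NUM=pa - signalled by the affix -tas
check: faputitaso -> faputitaso -> fapututaso
lemma: puti; CASE=so; GRD=un; NUM=pa
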